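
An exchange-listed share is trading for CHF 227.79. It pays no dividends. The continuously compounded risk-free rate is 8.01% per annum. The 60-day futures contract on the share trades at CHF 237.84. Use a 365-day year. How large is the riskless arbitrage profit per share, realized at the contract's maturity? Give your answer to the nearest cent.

CHF 7.03 per share

Fair futures: F* = S·e^(carry·T), with carry = r = 0.0801
F* = 227.79 · e^(0.0801 × 60/365) = 227.79 · e^0.013167 = 227.79 × 1.013254 = CHF 230.8091
Market CHF 237.84 > fair CHF 230.8091: forward overpriced → cash-and-carry (buy spot, short the forward).
At maturity, profit = |F_mkt − F*| = |237.84 − 230.8091| = CHF 7.03 per share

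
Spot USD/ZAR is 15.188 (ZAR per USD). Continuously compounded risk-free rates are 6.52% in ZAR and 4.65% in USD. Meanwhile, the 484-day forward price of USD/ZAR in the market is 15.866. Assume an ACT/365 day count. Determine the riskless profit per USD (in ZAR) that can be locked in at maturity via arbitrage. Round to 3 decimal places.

Fair forward: F* = S·e^(carry·T), with carry = (r_ZAR − r_USD) = 0.0652 − 0.0465 = 0.0187
F* = 15.188 · e^(0.0187 × 484/365) = 15.188 · e^0.024797 = 15.188 × 1.025107 = 15.5693
Market 15.866 > fair 15.5693: forward overpriced → cash-and-carry (buy spot, short the forward).
At maturity, profit = |F_mkt − F*| = |15.866 − 15.5693| = 0.297 per USD (in ZAR)

0.297 per USD (in ZAR)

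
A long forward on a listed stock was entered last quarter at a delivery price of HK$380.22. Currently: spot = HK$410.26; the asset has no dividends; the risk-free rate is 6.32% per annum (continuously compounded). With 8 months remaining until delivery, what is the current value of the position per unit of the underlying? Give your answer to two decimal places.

HK$45.73

Current fair forward for the remaining 8 months: F = S·e^(r·T), r = 0.0632
F = 410.26 · e^(0.0632 × 8/12) = 410.26 × 1.043034 = 427.9151
Value of long forward = (F − K)·e^(−rT) = (427.9151 − 380.22) · e^(−0.0632·8/12)
= 47.6951 × 0.958742 = 45.73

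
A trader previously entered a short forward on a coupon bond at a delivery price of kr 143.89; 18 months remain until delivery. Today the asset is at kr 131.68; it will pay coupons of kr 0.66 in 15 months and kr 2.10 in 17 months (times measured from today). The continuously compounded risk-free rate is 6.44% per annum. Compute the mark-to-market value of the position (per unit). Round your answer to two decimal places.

PV(remaining coupons) I = 0.66·e^(−0.0644·15/12) + 2.10·e^(−0.0644·17/12) = 2.5258
Current forward F = (S − I)·e^(rT) = (131.68 − 2.5258)·e^(0.0644·18/12) = 129.1542 × 1.101420 = 142.2530
Value (long) = (F − K)·e^(−rT) = (142.2530 − 143.89) × 0.907919 = -1.4863
Short position value = −(long value) = kr 1.49

kr 1.49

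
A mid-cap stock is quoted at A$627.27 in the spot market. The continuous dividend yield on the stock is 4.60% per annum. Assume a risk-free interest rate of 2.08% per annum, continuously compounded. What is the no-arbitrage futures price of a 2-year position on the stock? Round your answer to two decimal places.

F = S·e^((r − q)T) = 627.27 · e^((0.0208 − 0.0460) × 2)
= 627.27 · e^-0.050400 = 627.27 × 0.950849
F = A$596.44

A$596.44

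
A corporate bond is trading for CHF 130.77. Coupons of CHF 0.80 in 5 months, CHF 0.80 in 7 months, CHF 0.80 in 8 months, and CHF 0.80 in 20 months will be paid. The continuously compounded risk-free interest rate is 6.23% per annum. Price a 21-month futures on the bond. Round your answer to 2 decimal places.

PV(coupons) I = 0.80·e^(−0.0623·5/12) + 0.80·e^(−0.0623·7/12) + 0.80·e^(−0.0623·8/12) + 0.80·e^(−0.0623·20/12)
I = 0.7795 + 0.7714 + 0.7675 + 0.7211 = 3.0395
F = (S − I)·e^(rT) = (130.77 − 3.0395) · e^(0.0623·21/12)
= 127.7305 · e^0.109025 = 127.7305 × 1.115190 = CHF 142.44

CHF 142.44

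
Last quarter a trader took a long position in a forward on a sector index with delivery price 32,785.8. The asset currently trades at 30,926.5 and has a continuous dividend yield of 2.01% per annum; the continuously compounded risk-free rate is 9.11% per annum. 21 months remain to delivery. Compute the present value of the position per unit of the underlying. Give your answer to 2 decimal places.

Current fair forward for the remaining 21 months: F = S·e^((r − q)·T), (r − q) = 0.0911 − 0.0201 = 0.0710
F = 30926.5 · e^(0.0710 × 21/12) = 30926.5 × 1.13229891 = 35018.0422
Value of long forward = (F − K)·e^(−rT) = (35018.0422 − 32785.8) · e^(−0.0911·21/12)
= 2232.2422 × 0.85263391 = 1903.29

1903.29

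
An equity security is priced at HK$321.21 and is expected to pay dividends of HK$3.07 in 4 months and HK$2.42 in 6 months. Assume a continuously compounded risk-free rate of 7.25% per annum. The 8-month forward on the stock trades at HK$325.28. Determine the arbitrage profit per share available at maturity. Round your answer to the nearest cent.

HK$6.24 per share

PV(dividends) I = 3.07·e^(−0.0725·4/12) + 2.42·e^(−0.0725·6/12) = 5.3305
Fair forward F* = (S − I)·e^(rT) = (321.21 − 5.3305)·e^0.048333 = 315.8795 × 1.049520 = 331.5219
Market HK$325.28 < fair 331.5219: forward underpriced → reverse cash-and-carry (short the stock, invest proceeds at r, pay the dividends, go long the forward).
Profit at T = |F_mkt − F*| = |325.28 − 331.5219| = HK$6.24 per share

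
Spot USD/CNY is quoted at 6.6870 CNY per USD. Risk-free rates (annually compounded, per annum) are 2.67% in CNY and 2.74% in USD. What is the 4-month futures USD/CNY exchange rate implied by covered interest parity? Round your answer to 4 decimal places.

By covered interest parity, F = S · (1+r_CNY)^T / (1+r_USD)^T
= 6.6870 × 1.008822 / 1.009051 = 6.6870 × 0.999773
F = 6.6855 CNY per USD

6.6855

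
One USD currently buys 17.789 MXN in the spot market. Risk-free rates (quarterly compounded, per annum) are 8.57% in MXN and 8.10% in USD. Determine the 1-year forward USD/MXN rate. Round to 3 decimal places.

17.871

By covered interest parity, F = S · (1+r_MXN/4)^(4T) / (1+r_USD/4)^(4T)
= 17.789 × 1.088494 / 1.083494 = 17.789 × 1.004615
F = 17.871 MXN per USD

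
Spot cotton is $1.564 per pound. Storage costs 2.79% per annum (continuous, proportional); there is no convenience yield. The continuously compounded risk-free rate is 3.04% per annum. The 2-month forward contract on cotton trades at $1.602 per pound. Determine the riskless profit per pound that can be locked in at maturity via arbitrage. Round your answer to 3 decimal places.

Fair forward: F* = S·e^(carry·T), with carry = (r + u) = 0.0304 + 0.0279 = 0.0583
F* = 1.564 · e^(0.0583 × 2/12) = 1.564 · e^0.009717 = 1.564 × 1.009764 = $1.5793
Market $1.602 > fair $1.5793: forward overpriced → cash-and-carry (buy spot, short the forward).
At maturity, profit = |F_mkt − F*| = |1.602 − 1.5793| = $0.023 per pound

$0.023 per pound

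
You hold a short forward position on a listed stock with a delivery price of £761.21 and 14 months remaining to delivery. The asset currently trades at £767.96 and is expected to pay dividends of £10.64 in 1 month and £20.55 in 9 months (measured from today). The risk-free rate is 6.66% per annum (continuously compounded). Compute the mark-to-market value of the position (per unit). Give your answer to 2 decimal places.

PV(remaining dividends) I = 10.64·e^(−0.0666·1/12) + 20.55·e^(−0.0666·9/12) = 30.1299
Current forward F = (S − I)·e^(rT) = (767.96 − 30.1299)·e^(0.0666·14/12) = 737.8301 × 1.080798 = 797.4453
Value (long) = (F − K)·e^(−rT) = (797.4453 − 761.21) × 0.925242 = 33.5264
Short position value = −(long value) = -£33.53

-£33.53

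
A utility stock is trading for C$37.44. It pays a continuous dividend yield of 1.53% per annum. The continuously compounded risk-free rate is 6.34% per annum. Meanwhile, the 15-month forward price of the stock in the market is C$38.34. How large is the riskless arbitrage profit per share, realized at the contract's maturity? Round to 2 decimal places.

C$1.42 per share

Fair forward: F* = S·e^(carry·T), with carry = (r − q) = 0.0634 − 0.0153 = 0.0481
F* = 37.44 · e^(0.0481 × 15/12) = 37.44 · e^0.060125 = 37.44 × 1.061969 = C$39.7601
Market C$38.34 < fair C$39.7601: forward underpriced → reverse cash-and-carry (short spot, go long the forward).
At maturity, profit = |F_mkt − F*| = |38.34 − 39.7601| = C$1.42 per share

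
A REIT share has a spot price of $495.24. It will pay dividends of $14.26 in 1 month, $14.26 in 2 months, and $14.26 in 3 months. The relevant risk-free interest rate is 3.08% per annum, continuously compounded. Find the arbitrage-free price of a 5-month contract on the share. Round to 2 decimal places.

PV(dividends) I = 14.26·e^(−0.0308·1/12) + 14.26·e^(−0.0308·2/12) + 14.26·e^(−0.0308·3/12)
I = 14.2234 + 14.1870 + 14.1506 = 42.5610
F = (S − I)·e^(rT) = (495.24 − 42.5610) · e^(0.0308·5/12)
= 452.6790 · e^0.012833 = 452.6790 × 1.012916 = $458.53

$458.53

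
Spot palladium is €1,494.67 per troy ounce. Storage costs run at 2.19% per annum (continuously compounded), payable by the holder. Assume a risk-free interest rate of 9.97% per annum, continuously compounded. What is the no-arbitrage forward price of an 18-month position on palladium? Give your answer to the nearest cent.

€1,793.74 per troy ounce

Net carry = r + u − y = 0.0997 + 0.0219 − 0.0000 = 0.1216
F = S·e^((r+u−y)T) = 1494.67 · e^(0.1216 × 18/12) = 1494.67 · e^0.18240000
= 1494.67 × 1.20009414 = €1,793.74 per troy ounce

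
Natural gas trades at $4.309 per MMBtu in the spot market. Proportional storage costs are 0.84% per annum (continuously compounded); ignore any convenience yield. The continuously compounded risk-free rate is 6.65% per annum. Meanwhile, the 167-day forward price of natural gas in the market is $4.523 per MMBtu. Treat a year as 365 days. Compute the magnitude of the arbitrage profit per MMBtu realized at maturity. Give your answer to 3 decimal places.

Fair forward: F* = S·e^(carry·T), with carry = (r + u) = 0.0665 + 0.0084 = 0.0749
F* = 4.309 · e^(0.0749 × 167/365) = 4.309 · e^0.034269 = 4.309 × 1.034863 = $4.4592
Market $4.523 > fair $4.4592: forward overpriced → cash-and-carry (buy spot, short the forward).
At maturity, profit = |F_mkt − F*| = |4.523 − 4.4592| = $0.064 per MMBtu

$0.064 per MMBtu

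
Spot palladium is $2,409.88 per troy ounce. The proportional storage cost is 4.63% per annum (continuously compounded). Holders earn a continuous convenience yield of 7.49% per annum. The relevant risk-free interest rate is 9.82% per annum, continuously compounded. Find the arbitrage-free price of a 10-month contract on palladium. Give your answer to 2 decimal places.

$2,553.79 per troy ounce

Net carry = r + u − y = 0.0982 + 0.0463 − 0.0749 = 0.0696
F = S·e^((r+u−y)T) = 2409.88 · e^(0.0696 × 10/12) = 2409.88 · e^0.05800000
= 2409.88 × 1.05971500 = $2,553.79 per troy ounce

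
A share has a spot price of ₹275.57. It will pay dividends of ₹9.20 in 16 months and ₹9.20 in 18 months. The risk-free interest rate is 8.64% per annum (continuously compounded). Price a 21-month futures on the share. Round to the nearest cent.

₹301.61

PV(dividends) I = 9.20·e^(−0.0864·16/12) + 9.20·e^(−0.0864·18/12)
I = 8.1989 + 8.0817 = 16.2806
F = (S − I)·e^(rT) = (275.57 − 16.2806) · e^(0.0864·21/12)
= 259.2894 · e^0.151200 = 259.2894 × 1.163229 = ₹301.61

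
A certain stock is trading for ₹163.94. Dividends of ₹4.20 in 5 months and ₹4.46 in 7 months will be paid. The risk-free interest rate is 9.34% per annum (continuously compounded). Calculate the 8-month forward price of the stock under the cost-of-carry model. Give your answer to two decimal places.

₹165.68

PV(dividends) I = 4.20·e^(−0.0934·5/12) + 4.46·e^(−0.0934·7/12)
I = 4.0397 + 4.2235 = 8.2632
F = (S − I)·e^(rT) = (163.94 − 8.2632) · e^(0.0934·8/12)
= 155.6768 · e^0.062267 = 155.6768 × 1.064246 = ₹165.68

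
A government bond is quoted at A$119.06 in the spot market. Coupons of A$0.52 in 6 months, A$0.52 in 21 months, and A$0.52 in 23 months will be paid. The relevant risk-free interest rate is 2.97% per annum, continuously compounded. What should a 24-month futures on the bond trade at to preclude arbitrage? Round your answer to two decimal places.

A$124.76

PV(coupons) I = 0.52·e^(−0.0297·6/12) + 0.52·e^(−0.0297·21/12) + 0.52·e^(−0.0297·23/12)
I = 0.5123 + 0.4937 + 0.4912 = 1.4972
F = (S − I)·e^(rT) = (119.06 − 1.4972) · e^(0.0297·24/12)
= 117.5628 · e^0.059400 = 117.5628 × 1.061200 = A$124.76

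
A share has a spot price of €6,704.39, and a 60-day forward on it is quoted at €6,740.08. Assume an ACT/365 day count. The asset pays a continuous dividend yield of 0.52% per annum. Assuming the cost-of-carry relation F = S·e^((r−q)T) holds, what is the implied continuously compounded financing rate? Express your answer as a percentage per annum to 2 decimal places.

From F = S·e^((r−q)T): (r − q) = ln(F/S)/T
ln(6740.08/6704.39) = ln(1.005323) = 0.005309
(r − q) = 0.005309 / (60/365) = 0.032296
r = ln(F/S)/T + q = 0.032296 + 0.0052 = 0.037496
r = 3.75%

3.75%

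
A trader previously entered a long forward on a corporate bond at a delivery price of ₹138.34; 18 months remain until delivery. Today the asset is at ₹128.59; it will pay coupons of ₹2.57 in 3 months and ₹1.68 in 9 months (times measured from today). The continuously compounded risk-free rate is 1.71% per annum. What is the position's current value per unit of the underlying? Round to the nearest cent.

PV(remaining coupons) I = 2.57·e^(−0.0171·3/12) + 1.68·e^(−0.0171·9/12) = 4.2176
Current forward F = (S − I)·e^(rT) = (128.59 − 4.2176)·e^(0.0171·18/12) = 124.3724 × 1.025982 = 127.6038
Value (long) = (F − K)·e^(−rT) = (127.6038 − 138.34) × 0.974676 = -10.4643
Value = -₹10.46

-₹10.46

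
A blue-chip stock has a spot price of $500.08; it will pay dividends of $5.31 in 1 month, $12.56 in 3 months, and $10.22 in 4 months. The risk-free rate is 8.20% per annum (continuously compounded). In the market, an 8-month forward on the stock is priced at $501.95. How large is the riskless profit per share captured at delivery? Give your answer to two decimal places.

PV(dividends) I = 5.31·e^(−0.0820·1/12) + 12.56·e^(−0.0820·3/12) + 10.22·e^(−0.0820·4/12) = 27.5234
Fair forward F* = (S − I)·e^(rT) = (500.08 − 27.5234)·e^0.054667 = 472.5566 × 1.056189 = 499.1091
Market $501.95 > fair 499.1091: forward overpriced → cash-and-carry (borrow at r, buy the stock and collect the dividends, short the forward).
Profit at T = |F_mkt − F*| = |501.95 − 499.1091| = $2.84 per share

$2.84 per share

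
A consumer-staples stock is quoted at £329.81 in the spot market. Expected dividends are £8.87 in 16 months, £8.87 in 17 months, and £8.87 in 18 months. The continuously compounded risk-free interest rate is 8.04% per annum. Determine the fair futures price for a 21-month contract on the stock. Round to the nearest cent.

PV(dividends) I = 8.87·e^(−0.0804·16/12) + 8.87·e^(−0.0804·17/12) + 8.87·e^(−0.0804·18/12)
I = 7.9683 + 7.9151 + 7.8623 = 23.7457
F = (S − I)·e^(rT) = (329.81 − 23.7457) · e^(0.0804·21/12)
= 306.0643 · e^0.140700 = 306.0643 × 1.151079 = £352.30

£352.30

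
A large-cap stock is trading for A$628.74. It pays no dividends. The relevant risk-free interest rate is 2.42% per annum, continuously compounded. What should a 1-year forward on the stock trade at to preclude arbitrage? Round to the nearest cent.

A$644.14

F = S·e^(rT) = 628.74 · e^(0.0242 × 1)
= 628.74 · e^0.024200 = 628.74 × 1.024495
F = A$644.14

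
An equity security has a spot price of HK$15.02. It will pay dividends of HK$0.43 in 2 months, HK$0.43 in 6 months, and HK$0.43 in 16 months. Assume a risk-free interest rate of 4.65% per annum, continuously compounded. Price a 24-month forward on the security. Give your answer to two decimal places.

HK$15.11

PV(dividends) I = 0.43·e^(−0.0465·2/12) + 0.43·e^(−0.0465·6/12) + 0.43·e^(−0.0465·16/12)
I = 0.4267 + 0.4201 + 0.4041 = 1.2509
F = (S − I)·e^(rT) = (15.02 − 1.2509) · e^(0.0465·24/12)
= 13.7691 · e^0.093000 = 13.7691 × 1.097462 = HK$15.11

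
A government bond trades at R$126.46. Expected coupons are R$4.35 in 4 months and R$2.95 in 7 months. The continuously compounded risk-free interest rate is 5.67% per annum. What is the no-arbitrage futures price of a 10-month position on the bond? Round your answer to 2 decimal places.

PV(coupons) I = 4.35·e^(−0.0567·4/12) + 2.95·e^(−0.0567·7/12)
I = 4.2686 + 2.8540 = 7.1226
F = (S − I)·e^(rT) = (126.46 − 7.1226) · e^(0.0567·10/12)
= 119.3374 · e^0.047250 = 119.3374 × 1.048384 = R$125.11

R$125.11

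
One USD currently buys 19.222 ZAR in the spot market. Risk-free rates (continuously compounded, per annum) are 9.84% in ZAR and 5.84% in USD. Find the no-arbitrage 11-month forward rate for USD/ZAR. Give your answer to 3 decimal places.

19.940

F = S·e^((r_ZAR − r_USD)T) = 19.222 · e^((0.0984 − 0.0584) × 11/12)
= 19.222 · e^0.036667 = 19.222 × 1.037348
F = 19.940 ZAR per USD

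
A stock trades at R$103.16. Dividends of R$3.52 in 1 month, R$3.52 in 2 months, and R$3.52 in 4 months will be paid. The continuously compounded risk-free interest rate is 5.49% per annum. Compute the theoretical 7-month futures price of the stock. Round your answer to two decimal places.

R$95.73

PV(dividends) I = 3.52·e^(−0.0549·1/12) + 3.52·e^(−0.0549·2/12) + 3.52·e^(−0.0549·4/12)
I = 3.5039 + 3.4879 + 3.4562 = 10.4480
F = (S − I)·e^(rT) = (103.16 − 10.4480) · e^(0.0549·7/12)
= 92.7120 · e^0.032025 = 92.7120 × 1.032543 = R$95.73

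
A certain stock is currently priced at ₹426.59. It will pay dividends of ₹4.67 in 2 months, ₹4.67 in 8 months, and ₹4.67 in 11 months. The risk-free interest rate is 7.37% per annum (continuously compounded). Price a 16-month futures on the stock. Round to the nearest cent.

₹455.83

PV(dividends) I = 4.67·e^(−0.0737·2/12) + 4.67·e^(−0.0737·8/12) + 4.67·e^(−0.0737·11/12)
I = 4.6130 + 4.4461 + 4.3649 = 13.4240
F = (S − I)·e^(rT) = (426.59 − 13.4240) · e^(0.0737·16/12)
= 413.1660 · e^0.098267 = 413.1660 × 1.103257 = ₹455.83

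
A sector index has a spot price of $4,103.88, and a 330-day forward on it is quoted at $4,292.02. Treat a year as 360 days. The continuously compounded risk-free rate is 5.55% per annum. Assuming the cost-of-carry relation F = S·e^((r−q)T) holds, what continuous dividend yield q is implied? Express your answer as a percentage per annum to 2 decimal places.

0.66%

From F = S·e^((r−q)T): (r − q) = ln(F/S)/T
ln(4292.02/4103.88) = ln(1.045844) = 0.044824
(r − q) = 0.044824 / (330/360) = 0.048899
q = r − ln(F/S)/T = 0.0555 − 0.048899 = 0.006601
q = 0.66%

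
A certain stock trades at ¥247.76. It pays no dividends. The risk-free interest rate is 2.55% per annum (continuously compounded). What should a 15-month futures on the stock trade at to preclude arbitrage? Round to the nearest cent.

¥255.78

F = S·e^(rT) = 247.76 · e^(0.0255 × 15/12)
= 247.76 · e^0.031875 = 247.76 × 1.032388
F = ¥255.78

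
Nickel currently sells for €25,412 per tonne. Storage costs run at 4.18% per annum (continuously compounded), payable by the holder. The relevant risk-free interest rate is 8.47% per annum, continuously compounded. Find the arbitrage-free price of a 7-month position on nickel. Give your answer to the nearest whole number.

€27,358 per tonne

Net carry = r + u − y = 0.0847 + 0.0418 − 0.0000 = 0.1265
F = S·e^((r+u−y)T) = 25412 · e^(0.1265 × 7/12) = 25412 · e^0.073792
= 25412 × 1.076583 = €27,358 per tonne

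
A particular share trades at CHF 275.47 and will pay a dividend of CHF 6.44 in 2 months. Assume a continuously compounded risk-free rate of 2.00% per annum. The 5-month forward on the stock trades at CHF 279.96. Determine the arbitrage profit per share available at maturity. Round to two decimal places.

CHF 8.66 per share

PV(dividends) I = 6.44·e^(−0.0200·2/12) = 6.4186
Fair forward F* = (S − I)·e^(rT) = (275.47 − 6.4186)·e^0.008333 = 269.0514 × 1.008368 = 271.3028
Market CHF 279.96 > fair 271.3028: forward overpriced → cash-and-carry (borrow at r, buy the stock and collect the dividends, short the forward).
Profit at T = |F_mkt − F*| = |279.96 − 271.3028| = CHF 8.66 per share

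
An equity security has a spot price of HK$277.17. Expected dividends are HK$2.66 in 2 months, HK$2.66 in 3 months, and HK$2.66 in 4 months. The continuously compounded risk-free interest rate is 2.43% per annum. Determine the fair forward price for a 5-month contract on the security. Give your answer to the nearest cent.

PV(dividends) I = 2.66·e^(−0.0243·2/12) + 2.66·e^(−0.0243·3/12) + 2.66·e^(−0.0243·4/12)
I = 2.6492 + 2.6439 + 2.6385 = 7.9316
F = (S − I)·e^(rT) = (277.17 − 7.9316) · e^(0.0243·5/12)
= 269.2384 · e^0.010125 = 269.2384 × 1.010176 = HK$271.98

HK$271.98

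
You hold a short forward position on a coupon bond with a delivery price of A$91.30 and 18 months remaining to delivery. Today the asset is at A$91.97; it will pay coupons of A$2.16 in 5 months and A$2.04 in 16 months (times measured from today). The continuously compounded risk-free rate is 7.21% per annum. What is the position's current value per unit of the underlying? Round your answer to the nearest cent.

PV(remaining coupons) I = 2.16·e^(−0.0721·5/12) + 2.04·e^(−0.0721·16/12) = 3.9491
Current forward F = (S − I)·e^(rT) = (91.97 − 3.9491)·e^(0.0721·18/12) = 88.0209 × 1.114215 = 98.0742
Value (long) = (F − K)·e^(−rT) = (98.0742 − 91.30) × 0.897493 = 6.0798
Short position value = −(long value) = -A$6.08

-A$6.08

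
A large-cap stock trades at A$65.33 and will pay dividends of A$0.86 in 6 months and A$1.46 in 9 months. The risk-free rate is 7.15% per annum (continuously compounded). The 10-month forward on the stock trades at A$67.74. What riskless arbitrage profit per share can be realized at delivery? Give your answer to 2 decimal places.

A$0.75 per share

PV(dividends) I = 0.86·e^(−0.0715·6/12) + 1.46·e^(−0.0715·9/12) = 2.2136
Fair forward F* = (S − I)·e^(rT) = (65.33 − 2.2136)·e^0.059583 = 63.1164 × 1.061394 = 66.9914
Market A$67.74 > fair 66.9914: forward overpriced → cash-and-carry (borrow at r, buy the stock and collect the dividends, short the forward).
Profit at T = |F_mkt − F*| = |67.74 − 66.9914| = A$0.75 per share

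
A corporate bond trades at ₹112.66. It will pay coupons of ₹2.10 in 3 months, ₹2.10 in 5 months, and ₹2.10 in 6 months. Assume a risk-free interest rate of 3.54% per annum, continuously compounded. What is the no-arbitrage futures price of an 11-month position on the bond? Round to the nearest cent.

PV(coupons) I = 2.10·e^(−0.0354·3/12) + 2.10·e^(−0.0354·5/12) + 2.10·e^(−0.0354·6/12)
I = 2.0815 + 2.0693 + 2.0632 = 6.2140
F = (S − I)·e^(rT) = (112.66 − 6.2140) · e^(0.0354·11/12)
= 106.4460 · e^0.032450 = 106.4460 × 1.032982 = ₹109.96

₹109.96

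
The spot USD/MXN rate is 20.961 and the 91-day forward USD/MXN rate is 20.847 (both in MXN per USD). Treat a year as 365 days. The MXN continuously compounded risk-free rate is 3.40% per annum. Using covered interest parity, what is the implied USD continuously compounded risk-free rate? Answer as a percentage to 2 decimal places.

5.59%

F = S·e^((r_MXN − r_USD)T) ⇒ r_USD = r_MXN − ln(F/S)/T
ln(20.847/20.961) = -0.005454; /(91/365) = -0.021876
r_USD = 0.0340 + 0.021876 = 0.055876
r_USD = 5.59%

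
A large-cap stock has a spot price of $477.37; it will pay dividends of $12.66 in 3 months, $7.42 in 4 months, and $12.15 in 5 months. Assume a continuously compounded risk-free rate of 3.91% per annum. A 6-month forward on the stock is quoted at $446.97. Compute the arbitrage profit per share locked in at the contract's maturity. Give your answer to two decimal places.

PV(dividends) I = 12.66·e^(−0.0391·3/12) + 7.42·e^(−0.0391·4/12) + 12.15·e^(−0.0391·5/12) = 31.8144
Fair forward F* = (S − I)·e^(rT) = (477.37 − 31.8144)·e^0.019550 = 445.5556 × 1.019742 = 454.3518
Market $446.97 < fair 454.3518: forward underpriced → reverse cash-and-carry (short the stock, invest proceeds at r, pay the dividends, go long the forward).
Profit at T = |F_mkt − F*| = |446.97 − 454.3518| = $7.38 per share

$7.38 per share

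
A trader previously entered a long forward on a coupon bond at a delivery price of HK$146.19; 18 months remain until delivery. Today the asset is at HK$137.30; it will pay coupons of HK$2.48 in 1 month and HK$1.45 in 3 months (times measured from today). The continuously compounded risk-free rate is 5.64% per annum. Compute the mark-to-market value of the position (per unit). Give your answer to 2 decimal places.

PV(remaining coupons) I = 2.48·e^(−0.0564·1/12) + 1.45·e^(−0.0564·3/12) = 3.8981
Current forward F = (S − I)·e^(rT) = (137.30 − 3.8981)·e^(0.0564·18/12) = 133.4019 × 1.088282 = 145.1789
Value (long) = (F − K)·e^(−rT) = (145.1789 − 146.19) × 0.918880 = -0.9291
Value = -HK$0.93

-HK$0.93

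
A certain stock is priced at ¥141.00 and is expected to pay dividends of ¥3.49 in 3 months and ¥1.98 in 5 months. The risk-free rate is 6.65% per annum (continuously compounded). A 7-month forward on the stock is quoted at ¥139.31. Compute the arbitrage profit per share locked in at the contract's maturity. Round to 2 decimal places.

¥1.70 per share

PV(dividends) I = 3.49·e^(−0.0665·3/12) + 1.98·e^(−0.0665·5/12) = 5.3583
Fair forward F* = (S − I)·e^(rT) = (141.00 − 5.3583)·e^0.038792 = 135.6417 × 1.039554 = 141.0069
Market ¥139.31 < fair 141.0069: forward underpriced → reverse cash-and-carry (short the stock, invest proceeds at r, pay the dividends, go long the forward).
Profit at T = |F_mkt − F*| = |139.31 − 141.0069| = ¥1.70 per share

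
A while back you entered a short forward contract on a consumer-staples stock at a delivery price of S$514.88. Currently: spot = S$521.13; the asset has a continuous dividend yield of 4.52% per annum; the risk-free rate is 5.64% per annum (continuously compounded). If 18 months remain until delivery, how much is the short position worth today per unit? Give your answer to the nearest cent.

Current fair forward for the remaining 18 months: F = S·e^((r − q)·T), (r − q) = 0.0564 − 0.0452 = 0.0112
F = 521.13 · e^(0.0112 × 18/12) = 521.13 × 1.016942 = 529.9590
Value of long forward = (F − K)·e^(−rT) = (529.9590 − 514.88) · e^(−0.0564·18/12)
= 15.0790 × 0.918880 = 13.86
Short position value = −(long value) = -S$13.86

-S$13.86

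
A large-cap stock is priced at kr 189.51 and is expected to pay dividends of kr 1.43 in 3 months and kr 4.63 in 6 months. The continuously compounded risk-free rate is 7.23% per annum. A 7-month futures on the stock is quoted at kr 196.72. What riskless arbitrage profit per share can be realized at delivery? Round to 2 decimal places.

PV(dividends) I = 1.43·e^(−0.0723·3/12) + 4.63·e^(−0.0723·6/12) = 5.8700
Fair futures F* = (S − I)·e^(rT) = (189.51 − 5.8700)·e^0.042175 = 183.6400 × 1.043077 = 191.5507
Market kr 196.72 > fair 191.5507: forward overpriced → cash-and-carry (borrow at r, buy the stock and collect the dividends, short the forward).
Profit at T = |F_mkt − F*| = |196.72 − 191.5507| = kr 5.17 per share

kr 5.17 per share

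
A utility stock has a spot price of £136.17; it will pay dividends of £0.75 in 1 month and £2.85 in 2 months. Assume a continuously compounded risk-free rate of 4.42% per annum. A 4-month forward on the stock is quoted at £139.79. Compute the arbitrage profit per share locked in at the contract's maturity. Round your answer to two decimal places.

PV(dividends) I = 0.75·e^(−0.0442·1/12) + 2.85·e^(−0.0442·2/12) = 3.5763
Fair forward F* = (S − I)·e^(rT) = (136.17 − 3.5763)·e^0.014733 = 132.5937 × 1.014842 = 134.5617
Market £139.79 > fair 134.5617: forward overpriced → cash-and-carry (borrow at r, buy the stock and collect the dividends, short the forward).
Profit at T = |F_mkt − F*| = |139.79 − 134.5617| = £5.23 per share

£5.23 per share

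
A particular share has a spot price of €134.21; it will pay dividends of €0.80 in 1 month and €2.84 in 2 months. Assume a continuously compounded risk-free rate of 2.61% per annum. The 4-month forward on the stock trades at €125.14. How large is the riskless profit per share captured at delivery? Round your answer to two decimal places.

PV(dividends) I = 0.80·e^(−0.0261·1/12) + 2.84·e^(−0.0261·2/12) = 3.6259
Fair forward F* = (S − I)·e^(rT) = (134.21 − 3.6259)·e^0.008700 = 130.5841 × 1.008738 = 131.7251
Market €125.14 < fair 131.7251: forward underpriced → reverse cash-and-carry (short the stock, invest proceeds at r, pay the dividends, go long the forward).
Profit at T = |F_mkt − F*| = |125.14 − 131.7251| = €6.59 per share

€6.59 per share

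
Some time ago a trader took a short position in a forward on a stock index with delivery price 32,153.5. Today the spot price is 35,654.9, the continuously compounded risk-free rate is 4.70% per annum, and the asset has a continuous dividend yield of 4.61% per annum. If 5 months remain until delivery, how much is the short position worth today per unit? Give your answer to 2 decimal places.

Current fair forward for the remaining 5 months: F = S·e^((r − q)·T), (r − q) = 0.0470 − 0.0461 = 0.0009
F = 35654.9 · e^(0.0009 × 5/12) = 35654.9 × 1.00037507 = 35668.2731
Value of long forward = (F − K)·e^(−rT) = (35668.2731 − 32153.5) · e^(−0.0470·5/12)
= 3514.7731 × 0.98060717 = 3446.61
Short position value = −(long value) = -3446.61

-3446.61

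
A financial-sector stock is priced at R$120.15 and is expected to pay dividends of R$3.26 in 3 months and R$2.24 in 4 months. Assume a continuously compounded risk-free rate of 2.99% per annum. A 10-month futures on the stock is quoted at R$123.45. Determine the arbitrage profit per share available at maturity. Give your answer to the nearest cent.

R$5.86 per share

PV(dividends) I = 3.26·e^(−0.0299·3/12) + 2.24·e^(−0.0299·4/12) = 5.4535
Fair futures F* = (S − I)·e^(rT) = (120.15 − 5.4535)·e^0.024917 = 114.6965 × 1.025230 = 117.5903
Market R$123.45 > fair 117.5903: forward overpriced → cash-and-carry (borrow at r, buy the stock and collect the dividends, short the forward).
Profit at T = |F_mkt − F*| = |123.45 − 117.5903| = R$5.86 per share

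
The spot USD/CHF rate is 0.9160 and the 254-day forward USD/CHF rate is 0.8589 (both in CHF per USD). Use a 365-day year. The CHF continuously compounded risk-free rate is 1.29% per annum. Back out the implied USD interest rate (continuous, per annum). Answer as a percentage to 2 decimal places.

F = S·e^((r_CHF − r_USD)T) ⇒ r_USD = r_CHF − ln(F/S)/T
ln(0.8589/0.9160) = -0.064364; /(254/365) = -0.092492
r_USD = 0.0129 + 0.092492 = 0.105392
r_USD = 10.54%

10.54%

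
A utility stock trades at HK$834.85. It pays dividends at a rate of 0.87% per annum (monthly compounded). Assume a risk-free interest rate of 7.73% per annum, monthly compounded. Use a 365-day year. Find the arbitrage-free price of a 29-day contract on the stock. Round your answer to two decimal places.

F = S · (1+r/12)^(12T) / (1+q/12)^(12T)
= 834.85 × 1.006141 / 1.000691 = 834.85 × 1.005446
F = HK$839.40

HK$839.40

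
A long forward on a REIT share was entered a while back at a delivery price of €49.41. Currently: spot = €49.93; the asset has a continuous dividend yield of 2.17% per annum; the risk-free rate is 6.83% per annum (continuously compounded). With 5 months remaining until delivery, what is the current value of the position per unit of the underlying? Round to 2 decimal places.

Current fair forward for the remaining 5 months: F = S·e^((r − q)·T), (r − q) = 0.0683 − 0.0217 = 0.0466
F = 49.93 · e^(0.0466 × 5/12) = 49.93 × 1.019606 = 50.9089
Value of long forward = (F − K)·e^(−rT) = (50.9089 − 49.41) · e^(−0.0683·5/12)
= 1.4989 × 0.971943 = 1.46

€1.46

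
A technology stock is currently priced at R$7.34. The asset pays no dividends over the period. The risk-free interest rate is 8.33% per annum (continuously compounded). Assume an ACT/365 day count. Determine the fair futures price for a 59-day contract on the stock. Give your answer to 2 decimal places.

R$7.44

F = S·e^(rT) = 7.34 · e^(0.0833 × 59/365)
= 7.34 · e^0.013465 = 7.34 × 1.013556
F = R$7.44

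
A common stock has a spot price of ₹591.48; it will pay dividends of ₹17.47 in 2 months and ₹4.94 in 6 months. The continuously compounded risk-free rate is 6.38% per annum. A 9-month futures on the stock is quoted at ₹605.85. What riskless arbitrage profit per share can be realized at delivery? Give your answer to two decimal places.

PV(dividends) I = 17.47·e^(−0.0638·2/12) + 4.94·e^(−0.0638·6/12) = 22.0701
Fair futures F* = (S − I)·e^(rT) = (591.48 − 22.0701)·e^0.047850 = 569.4099 × 1.049013 = 597.3184
Market ₹605.85 > fair 597.3184: forward overpriced → cash-and-carry (borrow at r, buy the stock and collect the dividends, short the forward).
Profit at T = |F_mkt − F*| = |605.85 − 597.3184| = ₹8.53 per share

₹8.53 per share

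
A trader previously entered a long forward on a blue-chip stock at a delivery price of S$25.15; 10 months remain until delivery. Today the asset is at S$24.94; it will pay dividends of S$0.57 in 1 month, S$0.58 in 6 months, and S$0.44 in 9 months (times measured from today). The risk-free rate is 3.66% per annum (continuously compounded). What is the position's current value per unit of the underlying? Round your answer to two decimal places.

PV(remaining dividends) I = 0.57·e^(−0.0366·1/12) + 0.58·e^(−0.0366·6/12) + 0.44·e^(−0.0366·9/12) = 1.5658
Current forward F = (S − I)·e^(rT) = (24.94 − 1.5658)·e^(0.0366·10/12) = 23.3742 × 1.030970 = 24.0981
Value (long) = (F − K)·e^(−rT) = (24.0981 − 25.15) × 0.969960 = -1.0203
Value = -S$1.02

-S$1.02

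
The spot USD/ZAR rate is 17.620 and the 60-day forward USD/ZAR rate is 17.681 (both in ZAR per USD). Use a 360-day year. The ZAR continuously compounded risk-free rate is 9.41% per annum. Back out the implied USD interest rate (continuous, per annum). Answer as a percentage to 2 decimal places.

F = S·e^((r_ZAR − r_USD)T) ⇒ r_USD = r_ZAR − ln(F/S)/T
ln(17.681/17.620) = 0.003456; /(60/360) = 0.020736
r_USD = 0.0941 − 0.020736 = 0.073364
r_USD = 7.34%

7.34%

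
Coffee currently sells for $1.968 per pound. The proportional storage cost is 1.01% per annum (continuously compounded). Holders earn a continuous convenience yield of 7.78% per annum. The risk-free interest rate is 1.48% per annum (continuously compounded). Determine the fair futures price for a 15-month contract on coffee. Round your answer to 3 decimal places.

Net carry = r + u − y = 0.0148 + 0.0101 − 0.0778 = -0.0529
F = S·e^((r+u−y)T) = 1.968 · e^(-0.0529 × 15/12) = 1.968 · e^-0.066125
= 1.968 × 0.936014 = $1.842 per pound

$1.842 per pound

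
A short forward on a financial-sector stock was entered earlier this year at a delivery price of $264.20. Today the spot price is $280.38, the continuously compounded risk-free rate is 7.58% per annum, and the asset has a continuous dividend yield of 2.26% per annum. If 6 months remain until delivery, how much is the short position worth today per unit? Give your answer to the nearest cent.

-$22.86

Current fair forward for the remaining 6 months: F = S·e^((r − q)·T), (r − q) = 0.0758 − 0.0226 = 0.0532
F = 280.38 · e^(0.0532 × 6/12) = 280.38 × 1.026957 = 287.9382
Value of long forward = (F − K)·e^(−rT) = (287.9382 − 264.20) · e^(−0.0758·6/12)
= 23.7382 × 0.962809 = 22.86
Short position value = −(long value) = -$22.86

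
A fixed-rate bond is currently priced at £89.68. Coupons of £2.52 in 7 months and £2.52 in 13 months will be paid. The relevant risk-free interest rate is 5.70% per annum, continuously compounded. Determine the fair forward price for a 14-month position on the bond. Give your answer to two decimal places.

PV(coupons) I = 2.52·e^(−0.0570·7/12) + 2.52·e^(−0.0570·13/12)
I = 2.4376 + 2.3691 = 4.8067
F = (S − I)·e^(rT) = (89.68 − 4.8067) · e^(0.0570·14/12)
= 84.8733 · e^0.066500 = 84.8733 × 1.068761 = £90.71

£90.71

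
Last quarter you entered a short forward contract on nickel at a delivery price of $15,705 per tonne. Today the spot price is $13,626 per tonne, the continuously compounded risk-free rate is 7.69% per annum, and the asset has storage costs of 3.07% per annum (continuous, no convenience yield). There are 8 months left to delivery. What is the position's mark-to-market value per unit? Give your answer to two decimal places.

Current fair forward for the remaining 8 months: F = S·e^((r + u)·T), (r + u) = 0.0769 + 0.0307 = 0.1076
F = 13626 · e^(0.1076 × 8/12) = 13626 × 1.07436881 = 14639.3494
Value of long forward = (F − K)·e^(−rT) = (14639.3494 − 15705) · e^(−0.0769·8/12)
= -1065.6506 × 0.95002530 = -1012.40
Short position value = −(long value) = $1012.40

$1012.40 per tonne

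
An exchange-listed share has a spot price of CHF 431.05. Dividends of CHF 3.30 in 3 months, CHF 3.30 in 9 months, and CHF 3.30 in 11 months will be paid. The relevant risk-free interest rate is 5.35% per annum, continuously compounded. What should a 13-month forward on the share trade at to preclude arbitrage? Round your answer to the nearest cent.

CHF 446.63

PV(dividends) I = 3.30·e^(−0.0535·3/12) + 3.30·e^(−0.0535·9/12) + 3.30·e^(−0.0535·11/12)
I = 3.2562 + 3.1702 + 3.1421 = 9.5685
F = (S − I)·e^(rT) = (431.05 − 9.5685) · e^(0.0535·13/12)
= 421.4815 · e^0.057958 = 421.4815 × 1.059670 = CHF 446.63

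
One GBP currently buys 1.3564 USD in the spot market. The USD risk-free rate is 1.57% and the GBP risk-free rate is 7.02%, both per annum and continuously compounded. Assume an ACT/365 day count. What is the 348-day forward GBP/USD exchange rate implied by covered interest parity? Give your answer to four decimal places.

1.2877

F = S·e^((r_USD − r_GBP)T) = 1.3564 · e^((0.0157 − 0.0702) × 348/365)
= 1.3564 · e^-0.051962 = 1.3564 × 0.949365
F = 1.2877 USD per GBP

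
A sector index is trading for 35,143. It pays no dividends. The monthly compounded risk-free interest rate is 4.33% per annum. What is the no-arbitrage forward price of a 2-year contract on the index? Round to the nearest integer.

38,316

F = S · (1+r/12)^(12T)
= 35143 × 1.090290
F = 38,316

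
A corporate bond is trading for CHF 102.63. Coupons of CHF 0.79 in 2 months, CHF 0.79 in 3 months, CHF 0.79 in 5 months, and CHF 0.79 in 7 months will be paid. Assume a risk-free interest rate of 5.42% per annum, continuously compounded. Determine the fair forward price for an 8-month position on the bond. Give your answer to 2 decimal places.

CHF 103.19

PV(coupons) I = 0.79·e^(−0.0542·2/12) + 0.79·e^(−0.0542·3/12) + 0.79·e^(−0.0542·5/12) + 0.79·e^(−0.0542·7/12)
I = 0.7829 + 0.7794 + 0.7724 + 0.7654 = 3.1001
F = (S − I)·e^(rT) = (102.63 − 3.1001) · e^(0.0542·8/12)
= 99.5299 · e^0.036133 = 99.5299 × 1.036794 = CHF 103.19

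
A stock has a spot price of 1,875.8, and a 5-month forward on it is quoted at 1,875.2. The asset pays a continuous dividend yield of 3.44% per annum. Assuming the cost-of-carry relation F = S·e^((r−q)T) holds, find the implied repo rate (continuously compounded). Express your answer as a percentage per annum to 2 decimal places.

From F = S·e^((r−q)T): (r − q) = ln(F/S)/T
ln(1875.2/1875.8) = ln(0.999680) = -0.000320
(r − q) = -0.000320 / (5/12) = -0.000768
r = ln(F/S)/T + q = -0.000768 + 0.0344 = 0.033632
r = 3.36%

3.36%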